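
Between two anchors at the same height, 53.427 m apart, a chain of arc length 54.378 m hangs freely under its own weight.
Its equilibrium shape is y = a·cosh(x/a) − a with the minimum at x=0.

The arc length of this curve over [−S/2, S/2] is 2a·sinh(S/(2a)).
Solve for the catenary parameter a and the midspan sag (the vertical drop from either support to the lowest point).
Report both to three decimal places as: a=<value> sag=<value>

a=81.959 sag=4.392

seed: a₀ = √(S³/(24(L−S))) = √(53.427³/(24·0.951)) = 81.742008
iter 1: u=0.326803  f(a)=+5.091e-03  f'(a)=-2.352e-02  a ← 81.742008 − (+5.091e-03/-2.352e-02) = 81.958494
iter 2: u=0.325939  f(a)=+2.030e-05  f'(a)=-2.333e-02  a ← 81.958494 − (+2.030e-05/-2.333e-02) = 81.959364
iter 3: u=0.325936  f(a)=+3.254e-10  f'(a)=-2.333e-02  a ← 81.959364 − (+3.254e-10/-2.333e-02) = 81.959364
iter 4: u=0.325936  f(a)=+7.105e-15  f'(a)=-2.333e-02  a ← 81.959364 − (+7.105e-15/-2.333e-02) = 81.959364
converged: |Δa| < 1e-12 after 4 iterations
sag = a·(cosh(S/(2a)) − 1) = 81.959364·(cosh(0.325936) − 1) = 4.392122
T_max/T_min = cosh(S/(2a)) = 1.053589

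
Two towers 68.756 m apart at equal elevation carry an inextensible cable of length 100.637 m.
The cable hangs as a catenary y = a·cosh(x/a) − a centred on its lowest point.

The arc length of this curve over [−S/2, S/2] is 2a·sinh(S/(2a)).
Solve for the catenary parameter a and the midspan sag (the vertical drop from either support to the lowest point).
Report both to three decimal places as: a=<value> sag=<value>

a=21.914 sag=32.969

seed: a₀ = √(S³/(24(L−S))) = √(68.756³/(24·31.881)) = 20.610775
iter 1: u=1.667963  f(a)=+4.740e+00  f'(a)=-4.044e+00  a ← 20.610775 − (+4.740e+00/-4.044e+00) = 21.782827
iter 2: u=1.578216  f(a)=+4.344e-01  f'(a)=-3.334e+00  a ← 21.782827 − (+4.344e-01/-3.334e+00) = 21.913114
iter 3: u=1.568832  f(a)=+4.461e-03  f'(a)=-3.266e+00  a ← 21.913114 − (+4.461e-03/-3.266e+00) = 21.914480
iter 4: u=1.568734  f(a)=+4.811e-07  f'(a)=-3.265e+00  a ← 21.914480 − (+4.811e-07/-3.265e+00) = 21.914480
iter 5: u=1.568734  f(a)=-1.421e-14  f'(a)=-3.265e+00  a ← 21.914480 − (-1.421e-14/-3.265e+00) = 21.914480
converged: |Δa| < 1e-12 after 5 iterations
sag = a·(cosh(S/(2a)) − 1) = 21.914480·(cosh(1.568734) − 1) = 32.968996
T_max/T_min = cosh(S/(2a)) = 2.504439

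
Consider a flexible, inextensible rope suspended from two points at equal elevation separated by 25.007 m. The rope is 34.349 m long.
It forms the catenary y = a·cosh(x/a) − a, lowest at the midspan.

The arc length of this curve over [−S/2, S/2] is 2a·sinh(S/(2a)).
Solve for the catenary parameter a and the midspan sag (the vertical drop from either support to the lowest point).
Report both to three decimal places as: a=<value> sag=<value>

seed: a₀ = √(S³/(24(L−S))) = √(25.007³/(24·9.342)) = 8.351545
iter 1: u=1.497148  f(a)=+1.105e+00  f'(a)=-2.780e+00  a ← 8.351545 − (+1.105e+00/-2.780e+00) = 8.748824
iter 2: u=1.429163  f(a)=+8.371e-02  f'(a)=-2.374e+00  a ← 8.748824 − (+8.371e-02/-2.374e+00) = 8.784091
iter 3: u=1.423426  f(a)=+5.679e-04  f'(a)=-2.342e+00  a ← 8.784091 − (+5.679e-04/-2.342e+00) = 8.784334
iter 4: u=1.423386  f(a)=+2.653e-08  f'(a)=-2.341e+00  a ← 8.784334 − (+2.653e-08/-2.341e+00) = 8.784334
iter 5: u=1.423386  f(a)=+7.105e-15  f'(a)=-2.341e+00  a ← 8.784334 − (+7.105e-15/-2.341e+00) = 8.784334
converged: |Δa| < 1e-12 after 5 iterations
sag = a·(cosh(S/(2a)) − 1) = 8.784334·(cosh(1.423386) − 1) = 10.506285
T_max/T_min = cosh(S/(2a)) = 2.196025

a=8.784 sag=10.506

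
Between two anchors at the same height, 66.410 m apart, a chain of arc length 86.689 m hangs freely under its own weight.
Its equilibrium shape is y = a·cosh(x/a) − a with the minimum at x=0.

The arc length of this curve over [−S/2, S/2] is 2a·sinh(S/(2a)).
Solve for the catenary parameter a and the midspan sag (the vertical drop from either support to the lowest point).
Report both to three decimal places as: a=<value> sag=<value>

seed: a₀ = √(S³/(24(L−S))) = √(66.410³/(24·20.279)) = 24.531343
iter 1: u=1.353574  f(a)=+1.941e+00  f'(a)=-1.977e+00  a ← 24.531343 − (+1.941e+00/-1.977e+00) = 25.513194
iter 2: u=1.301483  f(a)=+1.226e-01  f'(a)=-1.734e+00  a ← 25.513194 − (+1.226e-01/-1.734e+00) = 25.583894
iter 3: u=1.297887  f(a)=+5.623e-04  f'(a)=-1.718e+00  a ← 25.583894 − (+5.623e-04/-1.718e+00) = 25.584221
iter 4: u=1.297870  f(a)=+1.194e-08  f'(a)=-1.718e+00  a ← 25.584221 − (+1.194e-08/-1.718e+00) = 25.584221
iter 5: u=1.297870  f(a)=-1.421e-14  f'(a)=-1.718e+00  a ← 25.584221 − (-1.421e-14/-1.718e+00) = 25.584221
converged: |Δa| < 1e-12 after 5 iterations
sag = a·(cosh(S/(2a)) − 1) = 25.584221·(cosh(1.297870) − 1) = 24.747658
T_max/T_min = cosh(S/(2a)) = 1.967302

a=25.584 sag=24.748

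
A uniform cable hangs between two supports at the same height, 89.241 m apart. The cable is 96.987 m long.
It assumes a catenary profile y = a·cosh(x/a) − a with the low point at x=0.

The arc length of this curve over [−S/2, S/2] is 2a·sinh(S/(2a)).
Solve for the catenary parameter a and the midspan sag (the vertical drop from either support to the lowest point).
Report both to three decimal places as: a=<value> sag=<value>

a=62.620 sag=16.582

seed: a₀ = √(S³/(24(L−S))) = √(89.241³/(24·7.746)) = 61.830431
iter 1: u=0.721659  f(a)=+2.042e-01  f'(a)=-2.639e-01  a ← 61.830431 − (+2.042e-01/-2.639e-01) = 62.604439
iter 2: u=0.712737  f(a)=+3.898e-03  f'(a)=-2.539e-01  a ← 62.604439 − (+3.898e-03/-2.539e-01) = 62.619794
iter 3: u=0.712562  f(a)=+1.482e-06  f'(a)=-2.537e-01  a ← 62.619794 − (+1.482e-06/-2.537e-01) = 62.619800
iter 4: u=0.712562  f(a)=+2.416e-13  f'(a)=-2.537e-01  a ← 62.619800 − (+2.416e-13/-2.537e-01) = 62.619800
converged: |Δa| < 1e-12 after 4 iterations
sag = a·(cosh(S/(2a)) − 1) = 62.619800·(cosh(0.712562) − 1) = 16.581582
T_max/T_min = cosh(S/(2a)) = 1.264798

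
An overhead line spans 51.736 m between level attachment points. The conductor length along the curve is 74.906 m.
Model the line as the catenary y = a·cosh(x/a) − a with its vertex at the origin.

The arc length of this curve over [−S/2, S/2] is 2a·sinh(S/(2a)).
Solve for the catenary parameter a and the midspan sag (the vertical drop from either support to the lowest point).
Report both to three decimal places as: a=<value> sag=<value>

seed: a₀ = √(S³/(24(L−S))) = √(51.736³/(24·23.170)) = 15.780495
iter 1: u=1.639239  f(a)=+3.320e+00  f'(a)=-3.805e+00  a ← 15.780495 − (+3.320e+00/-3.805e+00) = 16.652926
iter 2: u=1.553361  f(a)=+2.952e-01  f'(a)=-3.156e+00  a ← 16.652926 − (+2.952e-01/-3.156e+00) = 16.746458
iter 3: u=1.544685  f(a)=+2.837e-03  f'(a)=-3.096e+00  a ← 16.746458 − (+2.837e-03/-3.096e+00) = 16.747375
iter 4: u=1.544600  f(a)=+2.676e-07  f'(a)=-3.095e+00  a ← 16.747375 − (+2.676e-07/-3.095e+00) = 16.747375
iter 5: u=1.544600  f(a)=-1.421e-14  f'(a)=-3.095e+00  a ← 16.747375 − (-1.421e-14/-3.095e+00) = 16.747375
converged: |Δa| < 1e-12 after 5 iterations
sag = a·(cosh(S/(2a)) − 1) = 16.747375·(cosh(1.544600) − 1) = 24.279467
T_max/T_min = cosh(S/(2a)) = 2.449748

a=16.747 sag=24.279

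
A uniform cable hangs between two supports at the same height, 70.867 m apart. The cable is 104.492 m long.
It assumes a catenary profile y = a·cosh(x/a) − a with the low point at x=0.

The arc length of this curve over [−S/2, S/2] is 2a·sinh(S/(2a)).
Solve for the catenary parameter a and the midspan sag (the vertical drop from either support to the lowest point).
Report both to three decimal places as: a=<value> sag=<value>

a=22.357 sag=34.471

seed: a₀ = √(S³/(24(L−S))) = √(70.867³/(24·33.625)) = 21.000484
iter 1: u=1.687271  f(a)=+5.124e+00  f'(a)=-4.212e+00  a ← 21.000484 − (+5.124e+00/-4.212e+00) = 22.217073
iter 2: u=1.594877  f(a)=+4.790e-01  f'(a)=-3.458e+00  a ← 22.217073 − (+4.790e-01/-3.458e+00) = 22.355593
iter 3: u=1.584995  f(a)=+5.139e-03  f'(a)=-3.384e+00  a ← 22.355593 − (+5.139e-03/-3.384e+00) = 22.357111
iter 4: u=1.584887  f(a)=+6.056e-07  f'(a)=-3.383e+00  a ← 22.357111 − (+6.056e-07/-3.383e+00) = 22.357112
iter 5: u=1.584887  f(a)=+2.842e-14  f'(a)=-3.383e+00  a ← 22.357112 − (+2.842e-14/-3.383e+00) = 22.357112
converged: |Δa| < 1e-12 after 5 iterations
sag = a·(cosh(S/(2a)) − 1) = 22.357112·(cosh(1.584887) − 1) = 34.471446
T_max/T_min = cosh(S/(2a)) = 2.541856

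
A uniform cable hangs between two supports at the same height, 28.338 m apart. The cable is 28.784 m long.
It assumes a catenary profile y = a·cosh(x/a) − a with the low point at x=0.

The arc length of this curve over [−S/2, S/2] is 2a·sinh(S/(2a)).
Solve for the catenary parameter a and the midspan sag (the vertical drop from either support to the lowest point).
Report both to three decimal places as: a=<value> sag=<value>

seed: a₀ = √(S³/(24(L−S))) = √(28.338³/(24·0.446)) = 46.108473
iter 1: u=0.307297  f(a)=+2.111e-03  f'(a)=-1.953e-02  a ← 46.108473 − (+2.111e-03/-1.953e-02) = 46.216547
iter 2: u=0.306579  f(a)=+7.444e-06  f'(a)=-1.939e-02  a ← 46.216547 − (+7.444e-06/-1.939e-02) = 46.216931
iter 3: u=0.306576  f(a)=+9.332e-11  f'(a)=-1.939e-02  a ← 46.216931 − (+9.332e-11/-1.939e-02) = 46.216931
iter 4: u=0.306576  f(a)=+0.000e+00  f'(a)=-1.939e-02  a ← 46.216931 − (+0.000e+00/-1.939e-02) = 46.216931
converged: |Δa| < 1e-12 after 4 iterations
sag = a·(cosh(S/(2a)) − 1) = 46.216931·(cosh(0.306576) − 1) = 2.189002
T_max/T_min = cosh(S/(2a)) = 1.047364

a=46.217 sag=2.189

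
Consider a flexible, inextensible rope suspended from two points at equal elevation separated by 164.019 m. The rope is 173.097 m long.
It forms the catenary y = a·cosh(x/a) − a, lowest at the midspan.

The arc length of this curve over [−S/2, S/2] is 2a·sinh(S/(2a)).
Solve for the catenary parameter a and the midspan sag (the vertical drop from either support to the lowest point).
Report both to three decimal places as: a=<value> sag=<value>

seed: a₀ = √(S³/(24(L−S))) = √(164.019³/(24·9.078)) = 142.311675
iter 1: u=0.576267  f(a)=+1.519e-01  f'(a)=-1.319e-01  a ← 142.311675 − (+1.519e-01/-1.319e-01) = 143.463826
iter 2: u=0.571639  f(a)=+1.865e-03  f'(a)=-1.286e-01  a ← 143.463826 − (+1.865e-03/-1.286e-01) = 143.478321
iter 3: u=0.571581  f(a)=+2.887e-07  f'(a)=-1.286e-01  a ← 143.478321 − (+2.887e-07/-1.286e-01) = 143.478324
iter 4: u=0.571581  f(a)=+0.000e+00  f'(a)=-1.286e-01  a ← 143.478324 − (+0.000e+00/-1.286e-01) = 143.478324
converged: |Δa| < 1e-12 after 4 iterations
sag = a·(cosh(S/(2a)) − 1) = 143.478324·(cosh(0.571581) − 1) = 24.082627
T_max/T_min = cosh(S/(2a)) = 1.167849

a=143.478 sag=24.083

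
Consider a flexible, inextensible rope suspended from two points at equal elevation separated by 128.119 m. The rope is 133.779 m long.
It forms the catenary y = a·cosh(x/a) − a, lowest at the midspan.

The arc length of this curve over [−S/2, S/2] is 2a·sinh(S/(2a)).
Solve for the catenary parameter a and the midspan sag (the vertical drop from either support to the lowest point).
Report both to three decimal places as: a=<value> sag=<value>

a=125.241 sag=16.743

seed: a₀ = √(S³/(24(L−S))) = √(128.119³/(24·5.660)) = 124.424663
iter 1: u=0.514846  f(a)=+7.549e-02  f'(a)=-9.341e-02  a ← 124.424663 − (+7.549e-02/-9.341e-02) = 125.232781
iter 2: u=0.511523  f(a)=+7.418e-04  f'(a)=-9.159e-02  a ← 125.232781 − (+7.418e-04/-9.159e-02) = 125.240880
iter 3: u=0.511490  f(a)=+7.320e-08  f'(a)=-9.157e-02  a ← 125.240880 − (+7.320e-08/-9.157e-02) = 125.240881
iter 4: u=0.511490  f(a)=-2.842e-14  f'(a)=-9.157e-02  a ← 125.240881 − (-2.842e-14/-9.157e-02) = 125.240881
converged: |Δa| < 1e-12 after 4 iterations
sag = a·(cosh(S/(2a)) − 1) = 125.240881·(cosh(0.511490) − 1) = 16.743215
T_max/T_min = cosh(S/(2a)) = 1.133688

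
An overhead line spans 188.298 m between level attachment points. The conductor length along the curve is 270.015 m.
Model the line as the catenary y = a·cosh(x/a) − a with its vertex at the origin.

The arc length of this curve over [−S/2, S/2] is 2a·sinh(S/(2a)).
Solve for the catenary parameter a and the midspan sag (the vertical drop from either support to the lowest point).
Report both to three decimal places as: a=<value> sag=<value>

a=61.818 sag=86.669

seed: a₀ = √(S³/(24(L−S))) = √(188.298³/(24·81.717)) = 58.345415
iter 1: u=1.613649  f(a)=+1.132e+01  f'(a)=-3.602e+00  a ← 58.345415 − (+1.132e+01/-3.602e+00) = 61.489188
iter 2: u=1.531147  f(a)=+9.796e-01  f'(a)=-3.003e+00  a ← 61.489188 − (+9.796e-01/-3.003e+00) = 61.815363
iter 3: u=1.523068  f(a)=+8.865e-03  f'(a)=-2.949e+00  a ← 61.815363 − (+8.865e-03/-2.949e+00) = 61.818369
iter 4: u=1.522994  f(a)=+7.406e-07  f'(a)=-2.949e+00  a ← 61.818369 − (+7.406e-07/-2.949e+00) = 61.818370
iter 5: u=1.522994  f(a)=+0.000e+00  f'(a)=-2.949e+00  a ← 61.818370 − (+0.000e+00/-2.949e+00) = 61.818370
converged: |Δa| < 1e-12 after 5 iterations
sag = a·(cosh(S/(2a)) − 1) = 61.818370·(cosh(1.522994) − 1) = 86.669124
T_max/T_min = cosh(S/(2a)) = 2.401996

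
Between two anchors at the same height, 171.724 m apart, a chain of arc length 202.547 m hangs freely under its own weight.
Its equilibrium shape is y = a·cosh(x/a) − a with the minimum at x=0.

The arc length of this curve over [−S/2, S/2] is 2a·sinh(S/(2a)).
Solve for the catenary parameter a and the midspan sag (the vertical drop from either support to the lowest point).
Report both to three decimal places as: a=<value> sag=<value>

seed: a₀ = √(S³/(24(L−S))) = √(171.724³/(24·30.823)) = 82.737695
iter 1: u=1.037762  f(a)=+1.703e+00  f'(a)=-8.285e-01  a ← 82.737695 − (+1.703e+00/-8.285e-01) = 84.793228
iter 2: u=1.012604  f(a)=+6.553e-02  f'(a)=-7.658e-01  a ← 84.793228 − (+6.553e-02/-7.658e-01) = 84.878793
iter 3: u=1.011584  f(a)=+1.056e-04  f'(a)=-7.634e-01  a ← 84.878793 − (+1.056e-04/-7.634e-01) = 84.878931
iter 4: u=1.011582  f(a)=+2.753e-10  f'(a)=-7.633e-01  a ← 84.878931 − (+2.753e-10/-7.633e-01) = 84.878931
iter 5: u=1.011582  f(a)=+0.000e+00  f'(a)=-7.633e-01  a ← 84.878931 − (+0.000e+00/-7.633e-01) = 84.878931
converged: |Δa| < 1e-12 after 5 iterations
sag = a·(cosh(S/(2a)) − 1) = 84.878931·(cosh(1.011582) − 1) = 47.260218
T_max/T_min = cosh(S/(2a)) = 1.556796

a=84.879 sag=47.260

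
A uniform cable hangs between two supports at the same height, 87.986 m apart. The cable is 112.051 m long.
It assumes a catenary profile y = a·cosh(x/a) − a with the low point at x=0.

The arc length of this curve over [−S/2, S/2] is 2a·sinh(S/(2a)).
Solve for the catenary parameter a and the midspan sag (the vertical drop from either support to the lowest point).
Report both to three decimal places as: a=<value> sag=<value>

a=35.670 sag=30.747

seed: a₀ = √(S³/(24(L−S))) = √(87.986³/(24·24.065)) = 34.341701
iter 1: u=1.281037  f(a)=+2.054e+00  f'(a)=-1.645e+00  a ← 34.341701 − (+2.054e+00/-1.645e+00) = 35.589754
iter 2: u=1.236114  f(a)=+1.173e-01  f'(a)=-1.462e+00  a ← 35.589754 − (+1.173e-01/-1.462e+00) = 35.669936
iter 3: u=1.233336  f(a)=+4.335e-04  f'(a)=-1.452e+00  a ← 35.669936 − (+4.335e-04/-1.452e+00) = 35.670234
iter 4: u=1.233325  f(a)=+5.974e-09  f'(a)=-1.452e+00  a ← 35.670234 − (+5.974e-09/-1.452e+00) = 35.670234
iter 5: u=1.233325  f(a)=+0.000e+00  f'(a)=-1.452e+00  a ← 35.670234 − (+0.000e+00/-1.452e+00) = 35.670234
converged: |Δa| < 1e-12 after 5 iterations
sag = a·(cosh(S/(2a)) − 1) = 35.670234·(cosh(1.233325) − 1) = 30.746799
T_max/T_min = cosh(S/(2a)) = 1.861974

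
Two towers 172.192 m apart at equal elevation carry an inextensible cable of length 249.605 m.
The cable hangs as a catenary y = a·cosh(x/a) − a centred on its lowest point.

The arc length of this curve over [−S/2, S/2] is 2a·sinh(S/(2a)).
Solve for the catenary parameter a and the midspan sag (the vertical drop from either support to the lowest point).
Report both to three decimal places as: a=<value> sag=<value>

seed: a₀ = √(S³/(24(L−S))) = √(172.192³/(24·77.413)) = 52.421191
iter 1: u=1.642389  f(a)=+1.114e+01  f'(a)=-3.831e+00  a ← 52.421191 − (+1.114e+01/-3.831e+00) = 55.328388
iter 2: u=1.556091  f(a)=+9.936e-01  f'(a)=-3.175e+00  a ← 55.328388 − (+9.936e-01/-3.175e+00) = 55.641317
iter 3: u=1.547339  f(a)=+9.620e-03  f'(a)=-3.114e+00  a ← 55.641317 − (+9.620e-03/-3.114e+00) = 55.644406
iter 4: u=1.547253  f(a)=+9.211e-07  f'(a)=-3.113e+00  a ← 55.644406 − (+9.211e-07/-3.113e+00) = 55.644407
iter 5: u=1.547253  f(a)=+0.000e+00  f'(a)=-3.113e+00  a ← 55.644407 − (+0.000e+00/-3.113e+00) = 55.644407
converged: |Δa| < 1e-12 after 5 iterations
sag = a·(cosh(S/(2a)) − 1) = 55.644407·(cosh(1.547253) − 1) = 81.000988
T_max/T_min = cosh(S/(2a)) = 2.455690

a=55.644 sag=81.001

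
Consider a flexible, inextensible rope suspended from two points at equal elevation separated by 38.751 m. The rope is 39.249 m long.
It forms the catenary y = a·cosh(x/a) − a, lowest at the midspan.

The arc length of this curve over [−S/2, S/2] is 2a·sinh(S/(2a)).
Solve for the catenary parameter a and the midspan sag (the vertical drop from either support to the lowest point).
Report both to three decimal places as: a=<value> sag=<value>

seed: a₀ = √(S³/(24(L−S))) = √(38.751³/(24·0.498)) = 69.775680
iter 1: u=0.277683  f(a)=+1.924e-03  f'(a)=-1.438e-02  a ← 69.775680 − (+1.924e-03/-1.438e-02) = 69.909400
iter 2: u=0.277152  f(a)=+5.543e-06  f'(a)=-1.430e-02  a ← 69.909400 − (+5.543e-06/-1.430e-02) = 69.909787
iter 3: u=0.277150  f(a)=+4.634e-11  f'(a)=-1.430e-02  a ← 69.909787 − (+4.634e-11/-1.430e-02) = 69.909787
iter 4: u=0.277150  f(a)=-7.105e-15  f'(a)=-1.430e-02  a ← 69.909787 − (-7.105e-15/-1.430e-02) = 69.909787
converged: |Δa| < 1e-12 after 4 iterations
sag = a·(cosh(S/(2a)) − 1) = 69.909787·(cosh(0.277150) − 1) = 2.702191
T_max/T_min = cosh(S/(2a)) = 1.038653

a=69.910 sag=2.702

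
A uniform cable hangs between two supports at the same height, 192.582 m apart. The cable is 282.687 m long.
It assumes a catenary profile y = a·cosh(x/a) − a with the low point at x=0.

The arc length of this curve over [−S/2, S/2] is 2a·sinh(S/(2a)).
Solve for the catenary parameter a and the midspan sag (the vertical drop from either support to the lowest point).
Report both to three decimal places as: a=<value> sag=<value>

seed: a₀ = √(S³/(24(L−S))) = √(192.582³/(24·90.105)) = 57.470301
iter 1: u=1.675491  f(a)=+1.353e+01  f'(a)=-4.109e+00  a ← 57.470301 − (+1.353e+01/-4.109e+00) = 60.762270
iter 2: u=1.584717  f(a)=+1.249e+00  f'(a)=-3.382e+00  a ← 60.762270 − (+1.249e+00/-3.382e+00) = 61.131658
iter 3: u=1.575141  f(a)=+1.305e-02  f'(a)=-3.312e+00  a ← 61.131658 − (+1.305e-02/-3.312e+00) = 61.135599
iter 4: u=1.575040  f(a)=+1.457e-06  f'(a)=-3.311e+00  a ← 61.135599 − (+1.457e-06/-3.311e+00) = 61.135599
iter 5: u=1.575040  f(a)=+5.684e-14  f'(a)=-3.311e+00  a ← 61.135599 − (+5.684e-14/-3.311e+00) = 61.135599
converged: |Δa| < 1e-12 after 5 iterations
sag = a·(cosh(S/(2a)) − 1) = 61.135599·(cosh(1.575040) − 1) = 92.862928
T_max/T_min = cosh(S/(2a)) = 2.518967

a=61.136 sag=92.863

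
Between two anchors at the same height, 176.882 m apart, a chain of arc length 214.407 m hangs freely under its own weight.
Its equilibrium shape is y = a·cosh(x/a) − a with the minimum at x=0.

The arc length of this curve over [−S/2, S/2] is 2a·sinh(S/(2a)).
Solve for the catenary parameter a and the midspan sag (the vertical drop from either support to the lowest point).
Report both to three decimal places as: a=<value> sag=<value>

a=80.771 sag=53.455

seed: a₀ = √(S³/(24(L−S))) = √(176.882³/(24·37.525)) = 78.389788
iter 1: u=1.128221  f(a)=+2.462e+00  f'(a)=-1.085e+00  a ← 78.389788 − (+2.462e+00/-1.085e+00) = 80.658979
iter 2: u=1.096481  f(a)=+1.109e-01  f'(a)=-9.891e-01  a ← 80.658979 − (+1.109e-01/-9.891e-01) = 80.771144
iter 3: u=1.094958  f(a)=+2.489e-04  f'(a)=-9.847e-01  a ← 80.771144 − (+2.489e-04/-9.847e-01) = 80.771397
iter 4: u=1.094954  f(a)=+1.258e-09  f'(a)=-9.847e-01  a ← 80.771397 − (+1.258e-09/-9.847e-01) = 80.771397
iter 5: u=1.094954  f(a)=+0.000e+00  f'(a)=-9.847e-01  a ← 80.771397 − (+0.000e+00/-9.847e-01) = 80.771397
converged: |Δa| < 1e-12 after 5 iterations
sag = a·(cosh(S/(2a)) − 1) = 80.771397·(cosh(1.094954) − 1) = 53.454566
T_max/T_min = cosh(S/(2a)) = 1.661801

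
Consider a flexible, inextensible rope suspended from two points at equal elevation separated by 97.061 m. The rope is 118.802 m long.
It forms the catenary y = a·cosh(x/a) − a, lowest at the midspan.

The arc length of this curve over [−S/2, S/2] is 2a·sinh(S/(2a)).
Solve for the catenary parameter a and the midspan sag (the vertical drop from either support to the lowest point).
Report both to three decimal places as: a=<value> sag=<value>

seed: a₀ = √(S³/(24(L−S))) = √(97.061³/(24·21.741)) = 41.862173
iter 1: u=1.159292  f(a)=+1.509e+00  f'(a)=-1.185e+00  a ← 41.862173 − (+1.509e+00/-1.185e+00) = 43.135066
iter 2: u=1.125082  f(a)=+7.154e-02  f'(a)=-1.075e+00  a ← 43.135066 − (+7.154e-02/-1.075e+00) = 43.201606
iter 3: u=1.123349  f(a)=+1.786e-04  f'(a)=-1.070e+00  a ← 43.201606 − (+1.786e-04/-1.070e+00) = 43.201773
iter 4: u=1.123345  f(a)=+1.120e-09  f'(a)=-1.070e+00  a ← 43.201773 − (+1.120e-09/-1.070e+00) = 43.201773
iter 5: u=1.123345  f(a)=+1.421e-14  f'(a)=-1.070e+00  a ← 43.201773 − (+1.421e-14/-1.070e+00) = 43.201773
converged: |Δa| < 1e-12 after 5 iterations
sag = a·(cosh(S/(2a)) − 1) = 43.201773·(cosh(1.123345) − 1) = 30.248019
T_max/T_min = cosh(S/(2a)) = 1.700157

a=43.202 sag=30.248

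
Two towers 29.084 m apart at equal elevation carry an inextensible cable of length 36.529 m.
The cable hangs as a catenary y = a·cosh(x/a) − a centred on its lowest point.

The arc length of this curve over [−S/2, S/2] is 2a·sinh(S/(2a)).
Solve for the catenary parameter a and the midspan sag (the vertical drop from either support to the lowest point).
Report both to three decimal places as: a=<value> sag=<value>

seed: a₀ = √(S³/(24(L−S))) = √(29.084³/(24·7.445)) = 11.733923
iter 1: u=1.239313  f(a)=+5.931e-01  f'(a)=-1.475e+00  a ← 11.733923 − (+5.931e-01/-1.475e+00) = 12.136058
iter 2: u=1.198247  f(a)=+3.185e-02  f'(a)=-1.320e+00  a ← 12.136058 − (+3.185e-02/-1.320e+00) = 12.160184
iter 3: u=1.195870  f(a)=+1.034e-04  f'(a)=-1.312e+00  a ← 12.160184 − (+1.034e-04/-1.312e+00) = 12.160263
iter 4: u=1.195862  f(a)=+1.098e-09  f'(a)=-1.312e+00  a ← 12.160263 − (+1.098e-09/-1.312e+00) = 12.160263
iter 5: u=1.195862  f(a)=+7.105e-15  f'(a)=-1.312e+00  a ← 12.160263 − (+7.105e-15/-1.312e+00) = 12.160263
converged: |Δa| < 1e-12 after 5 iterations
sag = a·(cosh(S/(2a)) − 1) = 12.160263·(cosh(1.195862) − 1) = 9.782024
T_max/T_min = cosh(S/(2a)) = 1.804425

a=12.160 sag=9.782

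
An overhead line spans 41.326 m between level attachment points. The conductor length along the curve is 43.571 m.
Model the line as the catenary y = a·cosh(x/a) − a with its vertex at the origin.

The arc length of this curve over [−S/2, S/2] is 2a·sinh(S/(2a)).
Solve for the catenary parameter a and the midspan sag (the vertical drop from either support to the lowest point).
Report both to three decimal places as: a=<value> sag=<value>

a=36.484 sag=6.009

seed: a₀ = √(S³/(24(L−S))) = √(41.326³/(24·2.245)) = 36.192723
iter 1: u=0.570916  f(a)=+3.687e-02  f'(a)=-1.281e-01  a ← 36.192723 − (+3.687e-02/-1.281e-01) = 36.480455
iter 2: u=0.566413  f(a)=+4.443e-04  f'(a)=-1.251e-01  a ← 36.480455 − (+4.443e-04/-1.251e-01) = 36.484008
iter 3: u=0.566358  f(a)=+6.627e-08  f'(a)=-1.250e-01  a ← 36.484008 − (+6.627e-08/-1.250e-01) = 36.484008
iter 4: u=0.566358  f(a)=-7.105e-15  f'(a)=-1.250e-01  a ← 36.484008 − (-7.105e-15/-1.250e-01) = 36.484008
converged: |Δa| < 1e-12 after 4 iterations
sag = a·(cosh(S/(2a)) − 1) = 36.484008·(cosh(0.566358) − 1) = 6.009413
T_max/T_min = cosh(S/(2a)) = 1.164714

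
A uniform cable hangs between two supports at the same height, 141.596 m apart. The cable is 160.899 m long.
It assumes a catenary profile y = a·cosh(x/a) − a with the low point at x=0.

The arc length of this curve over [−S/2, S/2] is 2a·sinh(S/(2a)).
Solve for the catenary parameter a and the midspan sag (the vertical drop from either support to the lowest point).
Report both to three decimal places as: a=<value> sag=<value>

seed: a₀ = √(S³/(24(L−S))) = √(141.596³/(24·19.303)) = 78.281376
iter 1: u=0.904404  f(a)=+8.050e-01  f'(a)=-5.347e-01  a ← 78.281376 − (+8.050e-01/-5.347e-01) = 79.786864
iter 2: u=0.887339  f(a)=+2.381e-02  f'(a)=-5.035e-01  a ← 79.786864 − (+2.381e-02/-5.035e-01) = 79.834151
iter 3: u=0.886813  f(a)=+2.223e-05  f'(a)=-5.026e-01  a ← 79.834151 − (+2.223e-05/-5.026e-01) = 79.834196
iter 4: u=0.886813  f(a)=+1.941e-11  f'(a)=-5.026e-01  a ← 79.834196 − (+1.941e-11/-5.026e-01) = 79.834196
converged: |Δa| < 1e-12 after 4 iterations
sag = a·(cosh(S/(2a)) − 1) = 79.834196·(cosh(0.886813) − 1) = 33.504328
T_max/T_min = cosh(S/(2a)) = 1.419674

a=79.834 sag=33.504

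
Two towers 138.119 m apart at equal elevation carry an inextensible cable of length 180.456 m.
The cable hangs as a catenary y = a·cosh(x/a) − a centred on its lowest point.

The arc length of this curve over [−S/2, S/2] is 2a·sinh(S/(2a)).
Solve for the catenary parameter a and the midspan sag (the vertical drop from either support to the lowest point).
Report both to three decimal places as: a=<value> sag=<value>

a=53.116 sag=51.585

seed: a₀ = √(S³/(24(L−S))) = √(138.119³/(24·42.337)) = 50.923058
iter 1: u=1.356154  f(a)=+4.068e+00  f'(a)=-1.989e+00  a ← 50.923058 − (+4.068e+00/-1.989e+00) = 52.967977
iter 2: u=1.303797  f(a)=+2.579e-01  f'(a)=-1.744e+00  a ← 52.967977 − (+2.579e-01/-1.744e+00) = 53.115808
iter 3: u=1.300168  f(a)=+1.191e-03  f'(a)=-1.728e+00  a ← 53.115808 − (+1.191e-03/-1.728e+00) = 53.116497
iter 4: u=1.300152  f(a)=+2.569e-08  f'(a)=-1.728e+00  a ← 53.116497 − (+2.569e-08/-1.728e+00) = 53.116497
iter 5: u=1.300152  f(a)=+0.000e+00  f'(a)=-1.728e+00  a ← 53.116497 − (+0.000e+00/-1.728e+00) = 53.116497
converged: |Δa| < 1e-12 after 5 iterations
sag = a·(cosh(S/(2a)) − 1) = 53.116497·(cosh(1.300152) − 1) = 51.585242
T_max/T_min = cosh(S/(2a)) = 1.971172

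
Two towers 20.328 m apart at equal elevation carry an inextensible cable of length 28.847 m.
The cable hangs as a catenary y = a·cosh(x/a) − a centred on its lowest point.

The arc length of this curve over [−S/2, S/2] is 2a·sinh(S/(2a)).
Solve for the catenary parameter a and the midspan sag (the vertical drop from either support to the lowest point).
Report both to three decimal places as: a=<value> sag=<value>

seed: a₀ = √(S³/(24(L−S))) = √(20.328³/(24·8.519)) = 6.409764
iter 1: u=1.585706  f(a)=+1.137e+00  f'(a)=-3.389e+00  a ← 6.409764 − (+1.137e+00/-3.389e+00) = 6.745353
iter 2: u=1.506815  f(a)=+9.543e-02  f'(a)=-2.842e+00  a ← 6.745353 − (+9.543e-02/-2.842e+00) = 6.778928
iter 3: u=1.499352  f(a)=+8.078e-04  f'(a)=-2.795e+00  a ← 6.778928 − (+8.078e-04/-2.795e+00) = 6.779217
iter 4: u=1.499288  f(a)=+5.895e-08  f'(a)=-2.794e+00  a ← 6.779217 − (+5.895e-08/-2.794e+00) = 6.779217
iter 5: u=1.499288  f(a)=+3.553e-15  f'(a)=-2.794e+00  a ← 6.779217 − (+3.553e-15/-2.794e+00) = 6.779217
converged: |Δa| < 1e-12 after 5 iterations
sag = a·(cosh(S/(2a)) − 1) = 6.779217·(cosh(1.499288) − 1) = 9.158008
T_max/T_min = cosh(S/(2a)) = 2.350895

a=6.779 sag=9.158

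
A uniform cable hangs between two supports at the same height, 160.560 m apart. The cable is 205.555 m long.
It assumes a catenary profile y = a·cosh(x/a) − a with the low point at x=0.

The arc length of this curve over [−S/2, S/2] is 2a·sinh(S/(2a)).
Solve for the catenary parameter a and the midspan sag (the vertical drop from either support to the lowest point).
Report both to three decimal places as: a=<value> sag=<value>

a=64.362 sag=56.905

seed: a₀ = √(S³/(24(L−S))) = √(160.560³/(24·44.995)) = 61.911067
iter 1: u=1.296699  f(a)=+3.938e+00  f'(a)=-1.713e+00  a ← 61.911067 − (+3.938e+00/-1.713e+00) = 64.209747
iter 2: u=1.250277  f(a)=+2.299e-01  f'(a)=-1.518e+00  a ← 64.209747 − (+2.299e-01/-1.518e+00) = 64.361186
iter 3: u=1.247336  f(a)=+8.916e-04  f'(a)=-1.507e+00  a ← 64.361186 − (+8.916e-04/-1.507e+00) = 64.361778
iter 4: u=1.247324  f(a)=+1.352e-08  f'(a)=-1.507e+00  a ← 64.361778 − (+1.352e-08/-1.507e+00) = 64.361778
iter 5: u=1.247324  f(a)=+0.000e+00  f'(a)=-1.507e+00  a ← 64.361778 − (+0.000e+00/-1.507e+00) = 64.361778
converged: |Δa| < 1e-12 after 5 iterations
sag = a·(cosh(S/(2a)) − 1) = 64.361778·(cosh(1.247324) − 1) = 56.905089
T_max/T_min = cosh(S/(2a)) = 1.884144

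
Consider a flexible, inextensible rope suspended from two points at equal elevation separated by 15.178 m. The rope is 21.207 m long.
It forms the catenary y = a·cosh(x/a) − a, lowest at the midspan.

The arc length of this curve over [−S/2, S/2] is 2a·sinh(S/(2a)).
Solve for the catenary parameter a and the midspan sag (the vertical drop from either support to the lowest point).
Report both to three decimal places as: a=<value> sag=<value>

a=5.185 sag=6.618

seed: a₀ = √(S³/(24(L−S))) = √(15.178³/(24·6.029)) = 4.915793
iter 1: u=1.543800  f(a)=+7.606e-01  f'(a)=-3.090e+00  a ← 4.915793 − (+7.606e-01/-3.090e+00) = 5.161978
iter 2: u=1.470173  f(a)=+6.087e-02  f'(a)=-2.613e+00  a ← 5.161978 − (+6.087e-02/-2.613e+00) = 5.185273
iter 3: u=1.463568  f(a)=+4.648e-04  f'(a)=-2.573e+00  a ← 5.185273 − (+4.648e-04/-2.573e+00) = 5.185454
iter 4: u=1.463517  f(a)=+2.756e-08  f'(a)=-2.573e+00  a ← 5.185454 − (+2.756e-08/-2.573e+00) = 5.185454
iter 5: u=1.463517  f(a)=-3.553e-15  f'(a)=-2.573e+00  a ← 5.185454 − (-3.553e-15/-2.573e+00) = 5.185454
converged: |Δa| < 1e-12 after 5 iterations
sag = a·(cosh(S/(2a)) − 1) = 5.185454·(cosh(1.463517) − 1) = 6.618069
T_max/T_min = cosh(S/(2a)) = 2.276276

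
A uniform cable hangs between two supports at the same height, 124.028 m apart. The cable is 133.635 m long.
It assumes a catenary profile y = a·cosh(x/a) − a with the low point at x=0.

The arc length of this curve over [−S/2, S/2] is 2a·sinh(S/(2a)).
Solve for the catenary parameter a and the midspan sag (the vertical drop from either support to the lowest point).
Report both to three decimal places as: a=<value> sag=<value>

seed: a₀ = √(S³/(24(L−S))) = √(124.028³/(24·9.607)) = 90.966209
iter 1: u=0.681726  f(a)=+2.257e-01  f'(a)=-2.212e-01  a ← 90.966209 − (+2.257e-01/-2.212e-01) = 91.986673
iter 2: u=0.674163  f(a)=+3.855e-03  f'(a)=-2.137e-01  a ← 91.986673 − (+3.855e-03/-2.137e-01) = 92.004710
iter 3: u=0.674031  f(a)=+1.167e-06  f'(a)=-2.136e-01  a ← 92.004710 − (+1.167e-06/-2.136e-01) = 92.004716
iter 4: u=0.674031  f(a)=+1.421e-13  f'(a)=-2.136e-01  a ← 92.004716 − (+1.421e-13/-2.136e-01) = 92.004716
converged: |Δa| < 1e-12 after 4 iterations
sag = a·(cosh(S/(2a)) − 1) = 92.004716·(cosh(0.674031) − 1) = 21.703006
T_max/T_min = cosh(S/(2a)) = 1.235890

a=92.005 sag=21.703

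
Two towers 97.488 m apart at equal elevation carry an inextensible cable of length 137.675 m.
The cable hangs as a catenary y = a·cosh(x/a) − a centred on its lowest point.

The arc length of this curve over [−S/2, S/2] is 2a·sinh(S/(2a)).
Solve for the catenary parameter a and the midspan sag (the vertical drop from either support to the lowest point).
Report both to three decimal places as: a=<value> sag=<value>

a=32.754 sag=43.479

seed: a₀ = √(S³/(24(L−S))) = √(97.488³/(24·40.187)) = 30.994050
iter 1: u=1.572689  f(a)=+5.273e+00  f'(a)=-3.294e+00  a ← 30.994050 − (+5.273e+00/-3.294e+00) = 32.594809
iter 2: u=1.495453  f(a)=+4.360e-01  f'(a)=-2.770e+00  a ← 32.594809 − (+4.360e-01/-2.770e+00) = 32.752235
iter 3: u=1.488265  f(a)=+3.576e-03  f'(a)=-2.724e+00  a ← 32.752235 − (+3.576e-03/-2.724e+00) = 32.753547
iter 4: u=1.488205  f(a)=+2.448e-07  f'(a)=-2.724e+00  a ← 32.753547 − (+2.448e-07/-2.724e+00) = 32.753548
iter 5: u=1.488205  f(a)=+0.000e+00  f'(a)=-2.724e+00  a ← 32.753548 − (+0.000e+00/-2.724e+00) = 32.753548
converged: |Δa| < 1e-12 after 5 iterations
sag = a·(cosh(S/(2a)) − 1) = 32.753548·(cosh(1.488205) − 1) = 43.478967
T_max/T_min = cosh(S/(2a)) = 2.327458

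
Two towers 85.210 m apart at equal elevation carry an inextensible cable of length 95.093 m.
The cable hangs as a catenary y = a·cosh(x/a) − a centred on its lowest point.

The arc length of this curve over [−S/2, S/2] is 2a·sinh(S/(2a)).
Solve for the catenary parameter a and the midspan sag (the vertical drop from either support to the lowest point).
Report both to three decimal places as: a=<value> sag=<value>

a=51.938 sag=18.477

seed: a₀ = √(S³/(24(L−S))) = √(85.210³/(24·9.883)) = 51.072349
iter 1: u=0.834209  f(a)=+3.496e-01  f'(a)=-4.146e-01  a ← 51.072349 − (+3.496e-01/-4.146e-01) = 51.915592
iter 2: u=0.820659  f(a)=+8.847e-03  f'(a)=-3.939e-01  a ← 51.915592 − (+8.847e-03/-3.939e-01) = 51.938053
iter 3: u=0.820304  f(a)=+5.991e-06  f'(a)=-3.934e-01  a ← 51.938053 − (+5.991e-06/-3.934e-01) = 51.938068
iter 4: u=0.820304  f(a)=+2.743e-12  f'(a)=-3.934e-01  a ← 51.938068 − (+2.743e-12/-3.934e-01) = 51.938068
converged: |Δa| < 1e-12 after 4 iterations
sag = a·(cosh(S/(2a)) − 1) = 51.938068·(cosh(0.820304) − 1) = 18.476650
T_max/T_min = cosh(S/(2a)) = 1.355744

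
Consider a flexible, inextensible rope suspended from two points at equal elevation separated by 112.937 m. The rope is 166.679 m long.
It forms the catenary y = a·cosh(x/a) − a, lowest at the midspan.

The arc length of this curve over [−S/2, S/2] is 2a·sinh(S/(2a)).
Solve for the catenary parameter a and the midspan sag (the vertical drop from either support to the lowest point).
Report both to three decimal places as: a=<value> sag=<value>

a=35.583 sag=55.035

seed: a₀ = √(S³/(24(L−S))) = √(112.937³/(24·53.742)) = 33.418876
iter 1: u=1.689719  f(a)=+8.215e+00  f'(a)=-4.233e+00  a ← 33.418876 − (+8.215e+00/-4.233e+00) = 35.359401
iter 2: u=1.596987  f(a)=+7.699e-01  f'(a)=-3.474e+00  a ← 35.359401 − (+7.699e-01/-3.474e+00) = 35.581015
iter 3: u=1.587040  f(a)=+8.306e-03  f'(a)=-3.399e+00  a ← 35.581015 − (+8.306e-03/-3.399e+00) = 35.583459
iter 4: u=1.586931  f(a)=+9.897e-07  f'(a)=-3.399e+00  a ← 35.583459 − (+9.897e-07/-3.399e+00) = 35.583459
iter 5: u=1.586931  f(a)=+2.842e-14  f'(a)=-3.399e+00  a ← 35.583459 − (+2.842e-14/-3.399e+00) = 35.583459
converged: |Δa| < 1e-12 after 5 iterations
sag = a·(cosh(S/(2a)) − 1) = 35.583459·(cosh(1.586931) − 1) = 55.034723
T_max/T_min = cosh(S/(2a)) = 2.546638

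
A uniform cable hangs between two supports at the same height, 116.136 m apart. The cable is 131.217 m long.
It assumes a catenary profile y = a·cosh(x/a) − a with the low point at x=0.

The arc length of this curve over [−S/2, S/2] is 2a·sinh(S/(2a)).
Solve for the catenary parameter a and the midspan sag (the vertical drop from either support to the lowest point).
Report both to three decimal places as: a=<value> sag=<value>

seed: a₀ = √(S³/(24(L−S))) = √(116.136³/(24·15.081)) = 65.785413
iter 1: u=0.882688  f(a)=+5.985e-01  f'(a)=-4.952e-01  a ← 65.785413 − (+5.985e-01/-4.952e-01) = 66.994016
iter 2: u=0.866764  f(a)=+1.689e-02  f'(a)=-4.676e-01  a ← 66.994016 − (+1.689e-02/-4.676e-01) = 67.030140
iter 3: u=0.866297  f(a)=+1.432e-05  f'(a)=-4.668e-01  a ← 67.030140 − (+1.432e-05/-4.668e-01) = 67.030171
iter 4: u=0.866296  f(a)=+1.035e-11  f'(a)=-4.668e-01  a ← 67.030171 − (+1.035e-11/-4.668e-01) = 67.030171
converged: |Δa| < 1e-12 after 4 iterations
sag = a·(cosh(S/(2a)) − 1) = 67.030171·(cosh(0.866296) − 1) = 26.764920
T_max/T_min = cosh(S/(2a)) = 1.399297

a=67.030 sag=26.765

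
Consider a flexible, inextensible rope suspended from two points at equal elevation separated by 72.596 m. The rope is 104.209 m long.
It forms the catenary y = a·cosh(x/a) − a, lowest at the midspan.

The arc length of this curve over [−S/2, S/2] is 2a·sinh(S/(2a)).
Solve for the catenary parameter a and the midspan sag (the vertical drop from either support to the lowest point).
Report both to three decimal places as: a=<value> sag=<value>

a=23.797 sag=33.485

seed: a₀ = √(S³/(24(L−S))) = √(72.596³/(24·31.613)) = 22.455905
iter 1: u=1.616412  f(a)=+4.396e+00  f'(a)=-3.623e+00  a ← 22.455905 − (+4.396e+00/-3.623e+00) = 23.669274
iter 2: u=1.533549  f(a)=+3.815e-01  f'(a)=-3.019e+00  a ← 23.669274 − (+3.815e-01/-3.019e+00) = 23.795614
iter 3: u=1.525407  f(a)=+3.475e-03  f'(a)=-2.965e+00  a ← 23.795614 − (+3.475e-03/-2.965e+00) = 23.796786
iter 4: u=1.525332  f(a)=+2.942e-07  f'(a)=-2.964e+00  a ← 23.796786 − (+2.942e-07/-2.964e+00) = 23.796786
iter 5: u=1.525332  f(a)=+2.842e-14  f'(a)=-2.964e+00  a ← 23.796786 − (+2.842e-14/-2.964e+00) = 23.796786
converged: |Δa| < 1e-12 after 5 iterations
sag = a·(cosh(S/(2a)) − 1) = 23.796786·(cosh(1.525332) − 1) = 33.484677
T_max/T_min = cosh(S/(2a)) = 2.407109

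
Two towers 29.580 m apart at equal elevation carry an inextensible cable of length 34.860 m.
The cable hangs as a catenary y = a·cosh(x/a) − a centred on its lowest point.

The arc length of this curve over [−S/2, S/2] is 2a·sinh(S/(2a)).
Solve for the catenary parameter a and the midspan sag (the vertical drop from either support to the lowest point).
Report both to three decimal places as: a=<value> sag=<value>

seed: a₀ = √(S³/(24(L−S))) = √(29.580³/(24·5.280)) = 14.291397
iter 1: u=1.034888  f(a)=+2.901e-01  f'(a)=-8.211e-01  a ← 14.291397 − (+2.901e-01/-8.211e-01) = 14.644642
iter 2: u=1.009926  f(a)=+1.110e-02  f'(a)=-7.594e-01  a ← 14.644642 − (+1.110e-02/-7.594e-01) = 14.659263
iter 3: u=1.008918  f(a)=+1.770e-05  f'(a)=-7.569e-01  a ← 14.659263 − (+1.770e-05/-7.569e-01) = 14.659287
iter 4: u=1.008917  f(a)=+4.515e-11  f'(a)=-7.569e-01  a ← 14.659287 − (+4.515e-11/-7.569e-01) = 14.659287
iter 5: u=1.008917  f(a)=+0.000e+00  f'(a)=-7.569e-01  a ← 14.659287 − (+0.000e+00/-7.569e-01) = 14.659287
converged: |Δa| < 1e-12 after 5 iterations
sag = a·(cosh(S/(2a)) − 1) = 14.659287·(cosh(1.008917) − 1) = 8.115691
T_max/T_min = cosh(S/(2a)) = 1.553621

a=14.659 sag=8.116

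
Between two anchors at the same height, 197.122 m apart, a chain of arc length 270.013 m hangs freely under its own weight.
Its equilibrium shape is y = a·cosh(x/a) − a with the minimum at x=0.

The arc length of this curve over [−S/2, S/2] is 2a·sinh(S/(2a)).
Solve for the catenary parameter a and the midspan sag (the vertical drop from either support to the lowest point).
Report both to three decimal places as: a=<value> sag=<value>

a=69.566 sag=82.309

seed: a₀ = √(S³/(24(L−S))) = √(197.122³/(24·72.891)) = 66.169838
iter 1: u=1.489516  f(a)=+8.527e+00  f'(a)=-2.732e+00  a ← 66.169838 − (+8.527e+00/-2.732e+00) = 69.290480
iter 2: u=1.422432  f(a)=+6.403e-01  f'(a)=-2.336e+00  a ← 69.290480 − (+6.403e-01/-2.336e+00) = 69.564576
iter 3: u=1.416827  f(a)=+4.259e-03  f'(a)=-2.305e+00  a ← 69.564576 − (+4.259e-03/-2.305e+00) = 69.566424
iter 4: u=1.416790  f(a)=+1.912e-07  f'(a)=-2.305e+00  a ← 69.566424 − (+1.912e-07/-2.305e+00) = 69.566424
iter 5: u=1.416790  f(a)=+0.000e+00  f'(a)=-2.305e+00  a ← 69.566424 − (+0.000e+00/-2.305e+00) = 69.566424
converged: |Δa| < 1e-12 after 5 iterations
sag = a·(cosh(S/(2a)) − 1) = 69.566424·(cosh(1.416790) − 1) = 82.309323
T_max/T_min = cosh(S/(2a)) = 2.183176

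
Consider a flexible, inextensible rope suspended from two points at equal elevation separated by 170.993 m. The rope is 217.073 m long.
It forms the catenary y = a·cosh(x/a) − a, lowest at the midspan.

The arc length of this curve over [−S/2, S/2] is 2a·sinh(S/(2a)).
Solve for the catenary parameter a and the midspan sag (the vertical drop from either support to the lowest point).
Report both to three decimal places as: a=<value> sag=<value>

seed: a₀ = √(S³/(24(L−S))) = √(170.993³/(24·46.080)) = 67.236584
iter 1: u=1.271577  f(a)=+3.872e+00  f'(a)=-1.605e+00  a ← 67.236584 − (+3.872e+00/-1.605e+00) = 69.648324
iter 2: u=1.227546  f(a)=+2.181e-01  f'(a)=-1.429e+00  a ← 69.648324 − (+2.181e-01/-1.429e+00) = 69.800910
iter 3: u=1.224862  f(a)=+7.832e-04  f'(a)=-1.419e+00  a ← 69.800910 − (+7.832e-04/-1.419e+00) = 69.801462
iter 4: u=1.224853  f(a)=+1.018e-08  f'(a)=-1.419e+00  a ← 69.801462 − (+1.018e-08/-1.419e+00) = 69.801462
iter 5: u=1.224853  f(a)=-2.842e-14  f'(a)=-1.419e+00  a ← 69.801462 − (-2.842e-14/-1.419e+00) = 69.801462
converged: |Δa| < 1e-12 after 5 iterations
sag = a·(cosh(S/(2a)) − 1) = 69.801462·(cosh(1.224853) − 1) = 59.242778
T_max/T_min = cosh(S/(2a)) = 1.848733

a=69.801 sag=59.243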